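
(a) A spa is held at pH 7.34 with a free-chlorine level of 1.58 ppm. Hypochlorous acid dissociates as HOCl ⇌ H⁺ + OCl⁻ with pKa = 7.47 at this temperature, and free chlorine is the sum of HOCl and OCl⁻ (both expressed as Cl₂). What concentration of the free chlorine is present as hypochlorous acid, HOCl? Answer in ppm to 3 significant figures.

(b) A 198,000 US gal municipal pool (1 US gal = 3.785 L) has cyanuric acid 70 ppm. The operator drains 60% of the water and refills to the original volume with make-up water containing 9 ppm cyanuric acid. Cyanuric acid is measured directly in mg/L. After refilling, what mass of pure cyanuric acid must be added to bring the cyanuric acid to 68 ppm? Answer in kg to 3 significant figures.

(a) 0.907 ppm; (b) 25.9 kg

(a) [OCl⁻]/[HOCl] = 10^(pH − pKa) = 10^(7.34 − 7.47) = 10^-0.13 = 0.7413.
(a) Fraction as HOCl = 1 / (1 + 0.7413) = 0.5743.
(a) HOCl = 0.5743 × 1.58 ppm = 0.9074 ppm.

(b) Volume: 198,000 US gal × 3.785 L/gal = 749,430 L.
(b) After draining 60% and refilling: 70 × 0.40 + 9 × 0.60 = 33.4 ppm.
(b) Deficit to target: 68 − 33.4 = 34.6 mg/L.
(b) Mass: 34.6 mg/L × 749,430 L = 25,930 g cyanuric acid.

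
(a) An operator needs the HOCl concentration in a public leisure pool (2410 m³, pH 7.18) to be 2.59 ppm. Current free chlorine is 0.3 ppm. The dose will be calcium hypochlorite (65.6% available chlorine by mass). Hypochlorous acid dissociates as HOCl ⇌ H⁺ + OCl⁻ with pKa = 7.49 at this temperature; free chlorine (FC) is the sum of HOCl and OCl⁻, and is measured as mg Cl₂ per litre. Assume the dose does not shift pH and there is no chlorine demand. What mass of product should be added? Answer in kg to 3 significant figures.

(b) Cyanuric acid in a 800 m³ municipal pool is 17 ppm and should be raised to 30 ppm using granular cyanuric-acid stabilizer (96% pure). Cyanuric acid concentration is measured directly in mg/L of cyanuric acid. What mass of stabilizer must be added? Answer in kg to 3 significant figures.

(a) Volume: 2410 m³ = 2,410,000 L.
(a) [OCl⁻]/[HOCl] = 10^(pH − pKa) = 10^(7.18 − 7.49) = 0.4898; fraction as HOCl = 1/(1 + 0.4898) = 0.6712.
(a) Free chlorine required for 2.59 ppm HOCl: 2.59 / 0.6712 = 3.859 ppm.
(a) FC to add: 3.859 − 0.3 = 3.559 mg/L as Cl₂.
(a) Cl₂ equivalent: 3.559 mg/L × 2,410,000 L = 8576 g.
(a) Product at 65.6% available Cl: 8576 / 0.656 = 13,070 g.

(b) Volume: 800 m³ = 800,000 L.
(b) CYA to add: (30 − 17) = 13 mg/L × 800,000 L = 10,400 g cyanuric acid.
(b) At 96% purity: 10,400 / 0.96 = 10,830 g product.

(a) 13.1 kg; (b) 10.8 kg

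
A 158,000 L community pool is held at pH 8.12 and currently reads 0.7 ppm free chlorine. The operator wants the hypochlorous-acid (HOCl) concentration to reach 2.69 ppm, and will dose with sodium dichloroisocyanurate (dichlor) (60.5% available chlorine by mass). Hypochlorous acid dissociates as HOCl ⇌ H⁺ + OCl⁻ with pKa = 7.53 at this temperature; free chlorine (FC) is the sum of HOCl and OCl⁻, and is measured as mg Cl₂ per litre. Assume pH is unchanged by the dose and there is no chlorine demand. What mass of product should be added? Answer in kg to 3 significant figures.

[OCl⁻]/[HOCl] = 10^(pH − pKa) = 10^(8.12 − 7.53) = 3.89; fraction as HOCl = 1/(1 + 3.89) = 0.2045.
Free chlorine required for 2.69 ppm HOCl: 2.69 / 0.2045 = 13.16 ppm.
FC to add: 13.16 − 0.7 = 12.46 mg/L as Cl₂.
Cl₂ equivalent: 12.46 mg/L × 158,000 L = 1968 g.
Product at 60.5% available Cl: 1968 / 0.605 = 3253 g.

3.25 kg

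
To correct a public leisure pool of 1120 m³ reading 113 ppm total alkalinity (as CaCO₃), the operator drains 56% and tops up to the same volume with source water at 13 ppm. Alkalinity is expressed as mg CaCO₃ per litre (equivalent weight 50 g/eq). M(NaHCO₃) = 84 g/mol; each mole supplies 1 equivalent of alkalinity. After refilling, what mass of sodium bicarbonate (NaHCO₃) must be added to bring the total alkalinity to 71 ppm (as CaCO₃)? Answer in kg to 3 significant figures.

26.3 kg

Volume: 1120 m³ = 1,120,000 L.
After draining 56% and refilling: 113 × 0.44 + 13 × 0.56 = 57 ppm.
Deficit to target: 71 − 57 = 14 mg/L.
As CaCO₃: 14 mg/L × 1,120,000 L = 15,680 g; ÷ 50 g/eq ÷ 1 = 313.6 mol NaHCO₃.
Mass: 313.6 × 84 = 26,340 g.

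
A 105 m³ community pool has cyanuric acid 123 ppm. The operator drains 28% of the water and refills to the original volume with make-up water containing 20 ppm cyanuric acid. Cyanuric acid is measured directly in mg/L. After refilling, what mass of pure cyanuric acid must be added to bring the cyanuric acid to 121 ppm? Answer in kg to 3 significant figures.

Volume: 105 m³ = 105,000 L.
After draining 28% and refilling: 123 × 0.72 + 20 × 0.28 = 94.16 ppm.
Deficit to target: 121 − 94.16 = 26.84 mg/L.
Mass: 26.84 mg/L × 105,000 L = 2818 g cyanuric acid.

2.82 kg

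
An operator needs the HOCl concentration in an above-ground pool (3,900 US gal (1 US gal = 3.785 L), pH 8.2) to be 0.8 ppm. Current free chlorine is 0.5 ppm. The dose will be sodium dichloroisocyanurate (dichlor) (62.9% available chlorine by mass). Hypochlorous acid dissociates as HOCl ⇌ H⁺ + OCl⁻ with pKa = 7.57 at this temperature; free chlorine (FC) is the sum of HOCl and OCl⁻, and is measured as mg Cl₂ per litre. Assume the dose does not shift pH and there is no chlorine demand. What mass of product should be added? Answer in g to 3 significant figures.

87.1 g

Volume: 3,900 US gal × 3.785 L/gal = 14,762 L.
[OCl⁻]/[HOCl] = 10^(pH − pKa) = 10^(8.2 − 7.57) = 4.266; fraction as HOCl = 1/(1 + 4.266) = 0.1899.
Free chlorine required for 0.8 ppm HOCl: 0.8 / 0.1899 = 4.213 ppm.
FC to add: 4.213 − 0.5 = 3.713 mg/L as Cl₂.
Cl₂ equivalent: 3.713 mg/L × 14,762 L = 54.8 g.
Product at 62.9% available Cl: 54.8 / 0.629 = 87.13 g.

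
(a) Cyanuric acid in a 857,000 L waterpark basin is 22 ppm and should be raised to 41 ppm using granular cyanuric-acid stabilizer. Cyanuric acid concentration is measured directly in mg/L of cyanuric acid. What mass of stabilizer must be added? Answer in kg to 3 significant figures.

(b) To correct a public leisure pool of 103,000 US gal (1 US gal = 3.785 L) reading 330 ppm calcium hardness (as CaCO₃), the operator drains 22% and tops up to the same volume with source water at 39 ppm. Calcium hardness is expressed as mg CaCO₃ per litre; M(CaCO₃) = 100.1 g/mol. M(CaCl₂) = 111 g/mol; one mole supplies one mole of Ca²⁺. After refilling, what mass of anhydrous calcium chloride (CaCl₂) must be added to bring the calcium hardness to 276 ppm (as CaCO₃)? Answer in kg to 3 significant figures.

(a) CYA to add: (41 − 22) = 19 mg/L × 857,000 L = 16,280 g cyanuric acid.

(b) Volume: 103,000 US gal × 3.785 L/gal = 389,855 L.
(b) After draining 22% and refilling: 330 × 0.78 + 39 × 0.22 = 265.98 ppm.
(b) Deficit to target: 276 − 265.98 = 10.02 mg/L.
(b) As CaCO₃: 10.02 mg/L × 389,855 L = 3906 g; ÷ 100.1 = 39.02 mol Ca²⁺.
(b) Mass: 39.02 × 111 = 4332 g.

(a) 16.3 kg; (b) 4.33 kg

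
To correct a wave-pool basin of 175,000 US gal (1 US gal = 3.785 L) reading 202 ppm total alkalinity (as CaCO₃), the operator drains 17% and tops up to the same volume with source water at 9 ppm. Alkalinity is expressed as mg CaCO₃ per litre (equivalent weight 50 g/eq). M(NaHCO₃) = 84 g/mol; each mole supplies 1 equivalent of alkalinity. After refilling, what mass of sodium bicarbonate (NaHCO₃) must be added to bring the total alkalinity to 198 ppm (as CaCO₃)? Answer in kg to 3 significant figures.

32.1 kg

Volume: 175,000 US gal × 3.785 L/gal = 662,375 L.
After draining 17% and refilling: 202 × 0.83 + 9 × 0.17 = 169.19 ppm.
Deficit to target: 198 − 169.19 = 28.81 mg/L.
As CaCO₃: 28.81 mg/L × 662,375 L = 19,080 g; ÷ 50 g/eq ÷ 1 = 381.7 mol NaHCO₃.
Mass: 381.7 × 84 = 32,060 g.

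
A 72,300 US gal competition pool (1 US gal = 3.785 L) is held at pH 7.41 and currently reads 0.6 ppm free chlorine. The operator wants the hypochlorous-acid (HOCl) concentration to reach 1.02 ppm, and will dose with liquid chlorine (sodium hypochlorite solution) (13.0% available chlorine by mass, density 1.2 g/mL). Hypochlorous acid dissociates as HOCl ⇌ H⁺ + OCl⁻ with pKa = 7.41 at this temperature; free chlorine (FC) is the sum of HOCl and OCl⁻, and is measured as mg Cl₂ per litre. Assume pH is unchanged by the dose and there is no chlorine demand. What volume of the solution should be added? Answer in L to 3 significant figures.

2.53 L

Volume: 72,300 US gal × 3.785 L/gal = 273,656 L.
[OCl⁻]/[HOCl] = 10^(pH − pKa) = 10^(7.41 − 7.41) = 1; fraction as HOCl = 1/(1 + 1) = 0.5.
Free chlorine required for 1.02 ppm HOCl: 1.02 / 0.5 = 2.04 ppm.
FC to add: 2.04 − 0.6 = 1.44 mg/L as Cl₂.
Cl₂ equivalent: 1.44 mg/L × 273,656 L = 394.1 g.
Product at 13.0% available Cl: 394.1 / 0.13 = 3031 g.
Volume: 3031 g ÷ 1.2 g/mL = 2526 mL.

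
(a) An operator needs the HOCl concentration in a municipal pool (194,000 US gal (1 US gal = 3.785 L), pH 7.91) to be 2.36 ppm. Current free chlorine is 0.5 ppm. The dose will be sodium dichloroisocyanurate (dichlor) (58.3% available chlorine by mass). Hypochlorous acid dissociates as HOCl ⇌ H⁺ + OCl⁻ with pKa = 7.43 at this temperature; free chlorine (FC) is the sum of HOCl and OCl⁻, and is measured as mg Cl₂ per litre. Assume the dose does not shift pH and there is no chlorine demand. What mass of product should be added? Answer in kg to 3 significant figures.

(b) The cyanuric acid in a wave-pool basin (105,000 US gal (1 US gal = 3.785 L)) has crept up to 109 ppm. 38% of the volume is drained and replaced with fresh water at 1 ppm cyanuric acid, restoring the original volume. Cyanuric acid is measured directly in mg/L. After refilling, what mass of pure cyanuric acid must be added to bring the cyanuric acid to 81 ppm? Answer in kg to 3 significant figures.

(a) Volume: 194,000 US gal × 3.785 L/gal = 734,290 L.
(a) [OCl⁻]/[HOCl] = 10^(pH − pKa) = 10^(7.91 − 7.43) = 3.02; fraction as HOCl = 1/(1 + 3.02) = 0.2488.
(a) Free chlorine required for 2.36 ppm HOCl: 2.36 / 0.2488 = 9.487 ppm.
(a) FC to add: 9.487 − 0.5 = 8.987 mg/L as Cl₂.
(a) Cl₂ equivalent: 8.987 mg/L × 734,290 L = 6599 g.
(a) Product at 58.3% available Cl: 6599 / 0.583 = 11,320 g.

(b) Volume: 105,000 US gal × 3.785 L/gal = 397,425 L.
(b) After draining 38% and refilling: 109 × 0.62 + 1 × 0.38 = 67.96 ppm.
(b) Deficit to target: 81 − 67.96 = 13.04 mg/L.
(b) Mass: 13.04 mg/L × 397,425 L = 5182 g cyanuric acid.

(a) 11.3 kg; (b) 5.18 kg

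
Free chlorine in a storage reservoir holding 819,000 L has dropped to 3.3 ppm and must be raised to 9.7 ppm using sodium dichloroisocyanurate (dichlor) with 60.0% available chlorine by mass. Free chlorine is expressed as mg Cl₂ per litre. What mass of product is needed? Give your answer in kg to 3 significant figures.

Chlorine deficit: 9.7 − 3.3 = 6.4 ppm = 6.4 mg/L as Cl₂.
Cl₂ equivalent needed: 6.4 mg/L × 819,000 L = 5,242,000 mg = 5242 g.
Product at 60.0% available chlorine: 5242 / 0.6 = 8736 g.

8.74 kg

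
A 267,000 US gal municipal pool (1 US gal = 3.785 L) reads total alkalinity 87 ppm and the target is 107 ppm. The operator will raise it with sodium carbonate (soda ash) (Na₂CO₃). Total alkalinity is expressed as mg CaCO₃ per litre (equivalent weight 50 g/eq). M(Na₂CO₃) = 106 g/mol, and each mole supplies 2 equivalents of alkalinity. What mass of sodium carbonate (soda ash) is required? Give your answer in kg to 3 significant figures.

21.4 kg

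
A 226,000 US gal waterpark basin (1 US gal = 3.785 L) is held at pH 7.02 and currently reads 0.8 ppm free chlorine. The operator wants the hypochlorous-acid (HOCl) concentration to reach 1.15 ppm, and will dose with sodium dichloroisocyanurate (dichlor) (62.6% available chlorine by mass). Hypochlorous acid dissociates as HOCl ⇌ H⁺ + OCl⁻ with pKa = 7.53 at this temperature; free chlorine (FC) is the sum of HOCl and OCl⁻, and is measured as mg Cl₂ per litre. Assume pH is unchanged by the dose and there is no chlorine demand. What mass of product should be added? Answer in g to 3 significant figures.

Volume: 226,000 US gal × 3.785 L/gal = 855,410 L.
[OCl⁻]/[HOCl] = 10^(pH − pKa) = 10^(7.02 − 7.53) = 0.309; fraction as HOCl = 1/(1 + 0.309) = 0.7639.
Free chlorine required for 1.15 ppm HOCl: 1.15 / 0.7639 = 1.505 ppm.
FC to add: 1.505 − 0.8 = 0.7054 mg/L as Cl₂.
Cl₂ equivalent: 0.7054 mg/L × 855,410 L = 603.4 g.
Product at 62.6% available Cl: 603.4 / 0.626 = 963.9 g.

964 g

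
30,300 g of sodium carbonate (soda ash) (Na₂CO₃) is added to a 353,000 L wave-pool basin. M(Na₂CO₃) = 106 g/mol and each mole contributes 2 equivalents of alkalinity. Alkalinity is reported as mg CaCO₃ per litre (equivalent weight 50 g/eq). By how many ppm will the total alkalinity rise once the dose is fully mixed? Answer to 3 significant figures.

Moles of Na₂CO₃: 30,300 g ÷ 106 g/mol = 285.8 mol → 571.7 eq of alkalinity.
As CaCO₃: 571.7 eq × 50 g/eq = 28,580 g.
Rise: 28,580 g / 353,000 L × 1000 = 80.98 mg/L.

81.0 ppm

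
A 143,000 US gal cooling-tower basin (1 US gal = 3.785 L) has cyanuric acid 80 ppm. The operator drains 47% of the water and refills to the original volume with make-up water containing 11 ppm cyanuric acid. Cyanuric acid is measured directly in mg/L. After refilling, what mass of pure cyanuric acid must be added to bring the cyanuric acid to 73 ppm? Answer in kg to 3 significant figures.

13.8 kg

Volume: 143,000 US gal × 3.785 L/gal = 541,255 L.
After draining 47% and refilling: 80 × 0.53 + 11 × 0.47 = 47.57 ppm.
Deficit to target: 73 − 47.57 = 25.43 mg/L.
Mass: 25.43 mg/L × 541,255 L = 13,760 g cyanuric acid.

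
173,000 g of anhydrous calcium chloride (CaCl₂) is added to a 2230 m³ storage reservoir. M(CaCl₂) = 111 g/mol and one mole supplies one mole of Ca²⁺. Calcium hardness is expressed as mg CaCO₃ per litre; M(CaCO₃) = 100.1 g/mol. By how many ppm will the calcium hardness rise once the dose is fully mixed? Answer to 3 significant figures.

Volume: 2230 m³ = 2,230,000 L.
Moles of Ca²⁺: 173,000 g ÷ 111 g/mol = 1559 mol.
As CaCO₃: 1559 mol × 100.1 g/mol = 156,000 g.
Rise: 156,000 g / 2,230,000 L × 1000 = 69.96 mg/L.

70.0 ppm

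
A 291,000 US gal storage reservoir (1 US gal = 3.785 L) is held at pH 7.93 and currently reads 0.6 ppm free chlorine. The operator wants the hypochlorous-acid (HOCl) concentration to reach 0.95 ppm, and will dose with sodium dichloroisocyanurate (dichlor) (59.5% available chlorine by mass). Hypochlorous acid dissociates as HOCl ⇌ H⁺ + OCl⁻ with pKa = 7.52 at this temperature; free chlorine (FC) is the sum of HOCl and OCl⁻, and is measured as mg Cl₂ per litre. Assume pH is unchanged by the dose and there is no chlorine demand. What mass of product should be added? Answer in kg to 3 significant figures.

Volume: 291,000 US gal × 3.785 L/gal = 1,101,435 L.
[OCl⁻]/[HOCl] = 10^(pH − pKa) = 10^(7.93 − 7.52) = 2.57; fraction as HOCl = 1/(1 + 2.57) = 0.2801.
Free chlorine required for 0.95 ppm HOCl: 0.95 / 0.2801 = 3.392 ppm.
FC to add: 3.392 − 0.6 = 2.792 mg/L as Cl₂.
Cl₂ equivalent: 2.792 mg/L × 1,101,435 L = 3075 g.
Product at 59.5% available Cl: 3075 / 0.595 = 5168 g.

5.17 kg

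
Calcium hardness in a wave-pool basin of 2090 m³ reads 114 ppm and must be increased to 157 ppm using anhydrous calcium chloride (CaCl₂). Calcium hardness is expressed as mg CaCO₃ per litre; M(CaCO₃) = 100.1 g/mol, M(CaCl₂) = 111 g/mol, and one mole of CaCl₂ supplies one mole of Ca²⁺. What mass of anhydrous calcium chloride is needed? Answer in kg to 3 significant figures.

Volume: 2090 m³ = 2,090,000 L.
Hardness to add: (157 − 114) = 43 mg/L as CaCO₃ × 2,090,000 L = 89,870 g as CaCO₃.
Moles of Ca²⁺ (1 mol Ca²⁺ ≡ 1 mol CaCO₃): 89,870 / 100.1 g/mol = 897.8 mol.
Mass of CaCl₂: 897.8 × 111 = 99,660 g.

99.7 kg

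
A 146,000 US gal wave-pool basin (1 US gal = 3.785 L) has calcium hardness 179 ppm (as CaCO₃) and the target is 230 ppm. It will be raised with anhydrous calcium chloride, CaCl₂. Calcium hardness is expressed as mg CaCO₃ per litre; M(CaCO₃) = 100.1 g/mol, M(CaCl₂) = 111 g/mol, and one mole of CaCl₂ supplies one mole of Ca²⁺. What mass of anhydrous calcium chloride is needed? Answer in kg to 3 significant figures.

31.3 kg

Volume: 146,000 US gal × 3.785 L/gal = 552,610 L.
Hardness to add: (230 − 179) = 51 mg/L as CaCO₃ × 552,610 L = 28,180 g as CaCO₃.
Moles of Ca²⁺ (1 mol Ca²⁺ ≡ 1 mol CaCO₃): 28,180 / 100.1 g/mol = 281.5 mol.
Mass of CaCl₂: 281.5 × 111 = 31,250 g.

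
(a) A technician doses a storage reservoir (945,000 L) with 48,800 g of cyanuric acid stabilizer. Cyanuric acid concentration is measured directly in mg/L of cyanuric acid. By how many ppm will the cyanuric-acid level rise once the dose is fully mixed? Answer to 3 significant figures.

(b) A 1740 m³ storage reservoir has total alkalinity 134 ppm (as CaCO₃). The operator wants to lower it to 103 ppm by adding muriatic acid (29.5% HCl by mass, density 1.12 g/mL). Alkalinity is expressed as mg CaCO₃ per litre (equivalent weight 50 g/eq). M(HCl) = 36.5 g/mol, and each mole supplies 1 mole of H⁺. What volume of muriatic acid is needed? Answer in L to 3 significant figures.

(a) Rise: 48,800 g / 945,000 L × 1000 = 51.64 mg/L.

(b) Volume: 1740 m³ = 1,740,000 L.
(b) Alkalinity to neutralize: (134 − 103) = 31 mg/L as CaCO₃ × 1,740,000 L = 53,940 g as CaCO₃.
(b) Equivalents of H⁺ required: 53,940 ÷ 50 g/eq = 1079 eq = 1079 mol HCl.
(b) Mass of HCl: 1079 × 36.5 = 39,380 g.
(b) Mass of 29.5% solution: 39,380 / 0.295 = 133,500 g.
(b) Volume: 133,500 g ÷ 1.12 g/mL = 119,200 mL.

(a) 51.6 ppm; (b) 119 L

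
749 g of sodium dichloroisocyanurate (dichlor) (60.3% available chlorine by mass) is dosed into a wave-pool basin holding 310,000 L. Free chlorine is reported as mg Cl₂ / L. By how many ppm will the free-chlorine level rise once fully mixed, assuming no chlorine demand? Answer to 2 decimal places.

1.46 ppm

Available chlorine delivered: 749 g × 0.603 = 451.6 g as Cl₂.
Concentration rise: 451.6 g / 310,000 L = 1.457 mg/L = 1.46 ppm.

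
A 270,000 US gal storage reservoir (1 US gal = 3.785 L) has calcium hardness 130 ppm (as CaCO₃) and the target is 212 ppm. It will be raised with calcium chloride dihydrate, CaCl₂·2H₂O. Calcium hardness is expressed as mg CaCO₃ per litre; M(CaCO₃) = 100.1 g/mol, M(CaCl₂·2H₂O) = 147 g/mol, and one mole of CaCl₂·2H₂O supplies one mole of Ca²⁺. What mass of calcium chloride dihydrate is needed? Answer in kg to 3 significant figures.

Volume: 270,000 US gal × 3.785 L/gal = 1,021,950 L.
Hardness to add: (212 − 130) = 82 mg/L as CaCO₃ × 1,021,950 L = 83,800 g as CaCO₃.
Moles of Ca²⁺ (1 mol Ca²⁺ ≡ 1 mol CaCO₃): 83,800 / 100.1 g/mol = 837.2 mol.
Mass of CaCl₂·2H₂O: 837.2 × 147 = 123,100 g.

123 kg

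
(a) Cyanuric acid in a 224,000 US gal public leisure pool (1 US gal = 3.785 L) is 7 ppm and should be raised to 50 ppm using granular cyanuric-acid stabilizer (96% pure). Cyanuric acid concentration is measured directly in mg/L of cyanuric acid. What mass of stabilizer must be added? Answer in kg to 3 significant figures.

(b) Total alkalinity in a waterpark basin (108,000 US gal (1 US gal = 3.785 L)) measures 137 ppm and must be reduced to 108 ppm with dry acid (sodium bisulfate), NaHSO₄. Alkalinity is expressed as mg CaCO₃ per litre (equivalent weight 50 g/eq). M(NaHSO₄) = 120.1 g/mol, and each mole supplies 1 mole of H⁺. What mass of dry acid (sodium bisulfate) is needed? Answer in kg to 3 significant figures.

(a) 38.0 kg; (b) 28.5 kg

(a) Volume: 224,000 US gal × 3.785 L/gal = 847,840 L.
(a) CYA to add: (50 − 7) = 43 mg/L × 847,840 L = 36,460 g cyanuric acid.
(a) At 96% purity: 36,460 / 0.96 = 37,980 g product.

(b) Volume: 108,000 US gal × 3.785 L/gal = 408,780 L.
(b) Alkalinity to neutralize: (137 − 108) = 29 mg/L as CaCO₃ × 408,780 L = 11,850 g as CaCO₃.
(b) Equivalents of H⁺ required: 11,850 ÷ 50 g/eq = 237.1 eq = 237.1 mol NaHSO₄.
(b) Mass of NaHSO₄: 237.1 × 120.1 = 28,470 g.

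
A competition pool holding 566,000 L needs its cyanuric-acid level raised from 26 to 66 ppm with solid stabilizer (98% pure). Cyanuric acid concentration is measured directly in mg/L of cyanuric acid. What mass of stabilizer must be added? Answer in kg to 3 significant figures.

23.1 kg

CYA to add: (66 − 26) = 40 mg/L × 566,000 L = 22,640 g cyanuric acid.
At 98% purity: 22,640 / 0.98 = 23,100 g product.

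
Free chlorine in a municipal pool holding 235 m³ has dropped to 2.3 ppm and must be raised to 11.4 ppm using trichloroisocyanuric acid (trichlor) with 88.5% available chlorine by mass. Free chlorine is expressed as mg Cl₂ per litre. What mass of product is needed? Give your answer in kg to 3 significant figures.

Volume: 235 m³ = 235,000 L.
Chlorine deficit: 11.4 − 2.3 = 9.1 ppm = 9.1 mg/L as Cl₂.
Cl₂ equivalent needed: 9.1 mg/L × 235,000 L = 2,138,000 mg = 2138 g.
Product at 88.5% available chlorine: 2138 / 0.885 = 2416 g.

2.42 kg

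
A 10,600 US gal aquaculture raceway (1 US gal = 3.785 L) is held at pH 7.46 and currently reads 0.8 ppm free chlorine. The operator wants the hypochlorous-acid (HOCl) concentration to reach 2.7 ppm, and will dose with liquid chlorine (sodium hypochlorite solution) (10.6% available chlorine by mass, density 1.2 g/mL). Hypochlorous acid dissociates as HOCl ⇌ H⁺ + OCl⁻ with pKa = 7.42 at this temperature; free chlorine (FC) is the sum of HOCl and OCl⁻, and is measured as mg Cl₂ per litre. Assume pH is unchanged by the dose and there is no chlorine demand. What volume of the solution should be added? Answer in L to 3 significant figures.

1.53 L

Volume: 10,600 US gal × 3.785 L/gal = 40,121 L.
[OCl⁻]/[HOCl] = 10^(pH − pKa) = 10^(7.46 − 7.42) = 1.096; fraction as HOCl = 1/(1 + 1.096) = 0.477.
Free chlorine required for 2.7 ppm HOCl: 2.7 / 0.477 = 5.66 ppm.
FC to add: 5.66 − 0.8 = 4.86 mg/L as Cl₂.
Cl₂ equivalent: 4.86 mg/L × 40,121 L = 195 g.
Product at 10.6% available Cl: 195 / 0.106 = 1840 g.
Volume: 1840 g ÷ 1.2 g/mL = 1533 mL.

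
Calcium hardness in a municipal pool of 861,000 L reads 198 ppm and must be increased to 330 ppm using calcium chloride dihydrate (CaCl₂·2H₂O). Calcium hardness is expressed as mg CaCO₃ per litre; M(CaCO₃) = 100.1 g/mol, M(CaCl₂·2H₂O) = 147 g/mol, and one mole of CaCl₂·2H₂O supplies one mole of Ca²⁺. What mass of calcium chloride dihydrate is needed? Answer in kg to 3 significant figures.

Hardness to add: (330 − 198) = 132 mg/L as CaCO₃ × 861,000 L = 113,700 g as CaCO₃.
Moles of Ca²⁺ (1 mol Ca²⁺ ≡ 1 mol CaCO₃): 113,700 / 100.1 g/mol = 1135 mol.
Mass of CaCl₂·2H₂O: 1135 × 147 = 166,900 g.

167 kg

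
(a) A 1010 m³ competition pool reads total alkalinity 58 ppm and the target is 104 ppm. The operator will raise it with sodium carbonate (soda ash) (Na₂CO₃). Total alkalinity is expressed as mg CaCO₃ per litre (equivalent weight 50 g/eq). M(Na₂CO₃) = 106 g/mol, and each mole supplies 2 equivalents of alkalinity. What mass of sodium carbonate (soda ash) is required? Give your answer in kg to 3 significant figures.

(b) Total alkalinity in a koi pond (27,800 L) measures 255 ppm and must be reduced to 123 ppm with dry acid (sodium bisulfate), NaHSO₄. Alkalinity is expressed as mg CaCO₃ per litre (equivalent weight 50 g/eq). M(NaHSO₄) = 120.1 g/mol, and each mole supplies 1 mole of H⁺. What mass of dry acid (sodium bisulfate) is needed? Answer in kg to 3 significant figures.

(a) 49.2 kg; (b) 8.81 kg

(a) Volume: 1010 m³ = 1,010,000 L.
(a) Alkalinity to add: (104 − 58) = 46 mg/L as CaCO₃ × 1,010,000 L = 46,460 g as CaCO₃.
(a) Equivalents: 46,460 g ÷ 50 g/eq = 929.2 eq.
(a) Each mole of Na₂CO₃ supplies 2 eq, so 929.2 / 2 = 464.6 mol.
(a) Mass: 464.6 mol × 106 g/mol = 49,250 g.

(b) Alkalinity to neutralize: (255 − 123) = 132 mg/L as CaCO₃ × 27,800 L = 3670 g as CaCO₃.
(b) Equivalents of H⁺ required: 3670 ÷ 50 g/eq = 73.39 eq = 73.39 mol NaHSO₄.
(b) Mass of NaHSO₄: 73.39 × 120.1 = 8814 g.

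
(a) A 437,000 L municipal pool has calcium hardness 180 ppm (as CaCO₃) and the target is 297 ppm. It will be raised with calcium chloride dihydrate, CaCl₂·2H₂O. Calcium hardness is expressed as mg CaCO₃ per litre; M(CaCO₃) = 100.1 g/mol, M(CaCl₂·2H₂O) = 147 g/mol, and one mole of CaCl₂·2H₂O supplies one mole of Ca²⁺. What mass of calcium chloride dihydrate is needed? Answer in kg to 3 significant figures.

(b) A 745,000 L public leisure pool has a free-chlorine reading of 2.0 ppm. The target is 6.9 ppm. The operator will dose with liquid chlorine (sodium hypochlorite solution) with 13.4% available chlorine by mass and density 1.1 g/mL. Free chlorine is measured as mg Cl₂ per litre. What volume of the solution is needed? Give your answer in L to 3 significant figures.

(a) 75.1 kg; (b) 24.8 L

(a) Hardness to add: (297 − 180) = 117 mg/L as CaCO₃ × 437,000 L = 51,130 g as CaCO₃.
(a) Moles of Ca²⁺ (1 mol Ca²⁺ ≡ 1 mol CaCO₃): 51,130 / 100.1 g/mol = 510.8 mol.
(a) Mass of CaCl₂·2H₂O: 510.8 × 147 = 75,080 g.

(b) Chlorine deficit: 6.9 − 2.0 = 4.9 ppm = 4.9 mg/L as Cl₂.
(b) Cl₂ equivalent needed: 4.9 mg/L × 745,000 L = 3,651,000 mg = 3651 g.
(b) Product at 13.4% available chlorine: 3651 / 0.134 = 27,240 g.
(b) Volume at density 1.1 g/mL: 27,240 g ÷ 1.1 g/mL = 24,770 mL.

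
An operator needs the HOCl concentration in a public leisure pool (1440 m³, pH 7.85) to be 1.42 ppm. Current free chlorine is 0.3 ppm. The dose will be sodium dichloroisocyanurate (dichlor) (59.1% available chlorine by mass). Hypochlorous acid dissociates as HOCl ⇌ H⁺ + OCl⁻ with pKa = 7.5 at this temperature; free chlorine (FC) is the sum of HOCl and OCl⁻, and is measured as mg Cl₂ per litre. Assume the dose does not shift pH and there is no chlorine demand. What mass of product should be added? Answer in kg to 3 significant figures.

Volume: 1440 m³ = 1,440,000 L.
[OCl⁻]/[HOCl] = 10^(pH − pKa) = 10^(7.85 − 7.5) = 2.239; fraction as HOCl = 1/(1 + 2.239) = 0.3088.
Free chlorine required for 1.42 ppm HOCl: 1.42 / 0.3088 = 4.599 ppm.
FC to add: 4.599 − 0.3 = 4.299 mg/L as Cl₂.
Cl₂ equivalent: 4.299 mg/L × 1,440,000 L = 6191 g.
Product at 59.1% available Cl: 6191 / 0.591 = 10,470 g.

10.5 kg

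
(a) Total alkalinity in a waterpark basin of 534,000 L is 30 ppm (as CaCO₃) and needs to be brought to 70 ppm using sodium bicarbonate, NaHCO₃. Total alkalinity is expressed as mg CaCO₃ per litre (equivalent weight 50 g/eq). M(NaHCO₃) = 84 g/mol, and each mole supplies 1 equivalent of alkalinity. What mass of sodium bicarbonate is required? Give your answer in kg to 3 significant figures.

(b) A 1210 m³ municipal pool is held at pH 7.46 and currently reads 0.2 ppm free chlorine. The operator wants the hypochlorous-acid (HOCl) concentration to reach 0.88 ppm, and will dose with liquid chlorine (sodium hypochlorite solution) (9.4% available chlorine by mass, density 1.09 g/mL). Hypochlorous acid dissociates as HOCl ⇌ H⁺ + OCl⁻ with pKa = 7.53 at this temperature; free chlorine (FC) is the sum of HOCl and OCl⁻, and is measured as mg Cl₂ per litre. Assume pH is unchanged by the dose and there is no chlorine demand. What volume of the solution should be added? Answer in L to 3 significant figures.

(a) 35.9 kg; (b) 16.9 L

(a) Alkalinity to add: (70 − 30) = 40 mg/L as CaCO₃ × 534,000 L = 21,360 g as CaCO₃.
(a) Equivalents: 21,360 g ÷ 50 g/eq = 427.2 eq.
(a) NaHCO₃ supplies 1 eq per mole → 427.2 mol.
(a) Mass: 427.2 mol × 84 g/mol = 35,880 g.

(b) Volume: 1210 m³ = 1,210,000 L.
(b) [OCl⁻]/[HOCl] = 10^(pH − pKa) = 10^(7.46 − 7.53) = 0.8511; fraction as HOCl = 1/(1 + 0.8511) = 0.5402.
(b) Free chlorine required for 0.88 ppm HOCl: 0.88 / 0.5402 = 1.629 ppm.
(b) FC to add: 1.629 − 0.2 = 1.429 mg/L as Cl₂.
(b) Cl₂ equivalent: 1.429 mg/L × 1,210,000 L = 1729 g.
(b) Product at 9.4% available Cl: 1729 / 0.094 = 18,390 g.
(b) Volume: 18,390 g ÷ 1.09 g/mL = 16,880 mL.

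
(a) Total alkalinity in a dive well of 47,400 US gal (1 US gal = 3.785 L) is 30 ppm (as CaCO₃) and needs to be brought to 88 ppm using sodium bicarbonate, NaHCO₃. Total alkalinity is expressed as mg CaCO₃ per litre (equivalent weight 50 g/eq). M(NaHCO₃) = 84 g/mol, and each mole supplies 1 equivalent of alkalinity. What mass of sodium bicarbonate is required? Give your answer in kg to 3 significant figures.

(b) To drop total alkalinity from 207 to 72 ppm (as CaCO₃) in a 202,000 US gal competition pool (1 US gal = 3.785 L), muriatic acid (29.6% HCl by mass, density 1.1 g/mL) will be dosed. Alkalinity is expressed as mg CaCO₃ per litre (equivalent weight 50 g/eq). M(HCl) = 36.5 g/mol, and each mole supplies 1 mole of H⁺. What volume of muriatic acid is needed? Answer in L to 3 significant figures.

(a) Volume: 47,400 US gal × 3.785 L/gal = 179,409 L.
(a) Alkalinity to add: (88 − 30) = 58 mg/L as CaCO₃ × 179,409 L = 10,410 g as CaCO₃.
(a) Equivalents: 10,410 g ÷ 50 g/eq = 208.1 eq.
(a) NaHCO₃ supplies 1 eq per mole → 208.1 mol.
(a) Mass: 208.1 mol × 84 g/mol = 17,480 g.

(b) Volume: 202,000 US gal × 3.785 L/gal = 764,570 L.
(b) Alkalinity to neutralize: (207 − 72) = 135 mg/L as CaCO₃ × 764,570 L = 103,200 g as CaCO₃.
(b) Equivalents of H⁺ required: 103,200 ÷ 50 g/eq = 2064 eq = 2064 mol HCl.
(b) Mass of HCl: 2064 × 36.5 = 75,350 g.
(b) Mass of 29.6% solution: 75,350 / 0.296 = 254,600 g.
(b) Volume: 254,600 g ÷ 1.1 g/mL = 231,400 mL.

(a) 17.5 kg; (b) 231 L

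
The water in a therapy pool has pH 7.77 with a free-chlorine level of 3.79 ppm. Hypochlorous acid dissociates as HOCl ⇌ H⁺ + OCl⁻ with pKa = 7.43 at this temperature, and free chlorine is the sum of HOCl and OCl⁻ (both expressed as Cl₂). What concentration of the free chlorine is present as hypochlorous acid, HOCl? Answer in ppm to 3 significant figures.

1.19 ppm

[OCl⁻]/[HOCl] = 10^(pH − pKa) = 10^(7.77 − 7.43) = 10^0.34 = 2.188.
Fraction as HOCl = 1 / (1 + 2.188) = 0.3137.
HOCl = 0.3137 × 3.79 ppm = 1.189 ppm.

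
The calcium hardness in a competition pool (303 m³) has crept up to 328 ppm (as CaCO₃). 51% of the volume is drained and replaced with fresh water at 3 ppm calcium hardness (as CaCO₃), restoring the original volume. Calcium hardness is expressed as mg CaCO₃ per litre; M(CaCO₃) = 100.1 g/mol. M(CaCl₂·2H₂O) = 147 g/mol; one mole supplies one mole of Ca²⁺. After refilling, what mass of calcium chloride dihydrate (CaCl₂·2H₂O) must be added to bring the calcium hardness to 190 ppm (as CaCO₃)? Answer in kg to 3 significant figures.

Volume: 303 m³ = 303,000 L.
After draining 51% and refilling: 328 × 0.49 + 3 × 0.51 = 162.25 ppm.
Deficit to target: 190 − 162.25 = 27.75 mg/L.
As CaCO₃: 27.75 mg/L × 303,000 L = 8408 g; ÷ 100.1 = 84 mol Ca²⁺.
Mass: 84 × 147 = 12,350 g.

12.3 kg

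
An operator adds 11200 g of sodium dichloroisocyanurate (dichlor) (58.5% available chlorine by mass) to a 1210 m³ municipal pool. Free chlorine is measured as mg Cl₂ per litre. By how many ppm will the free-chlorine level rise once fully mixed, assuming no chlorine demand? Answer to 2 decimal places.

5.41 ppm

Volume: 1210 m³ = 1,210,000 L.
Available chlorine delivered: 11,200 g × 0.585 = 6552 g as Cl₂.
Concentration rise: 6552 g / 1,210,000 L = 5.415 mg/L = 5.41 ppm.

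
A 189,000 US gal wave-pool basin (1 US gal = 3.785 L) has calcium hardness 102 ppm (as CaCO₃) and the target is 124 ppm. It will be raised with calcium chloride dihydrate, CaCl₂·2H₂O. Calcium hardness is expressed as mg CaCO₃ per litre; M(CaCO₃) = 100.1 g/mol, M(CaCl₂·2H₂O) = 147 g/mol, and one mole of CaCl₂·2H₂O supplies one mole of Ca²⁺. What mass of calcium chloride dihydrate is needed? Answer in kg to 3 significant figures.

23.1 kg

Volume: 189,000 US gal × 3.785 L/gal = 715,365 L.
Hardness to add: (124 − 102) = 22 mg/L as CaCO₃ × 715,365 L = 15,740 g as CaCO₃.
Moles of Ca²⁺ (1 mol Ca²⁺ ≡ 1 mol CaCO₃): 15,740 / 100.1 g/mol = 157.2 mol.
Mass of CaCl₂·2H₂O: 157.2 × 147 = 23,110 g.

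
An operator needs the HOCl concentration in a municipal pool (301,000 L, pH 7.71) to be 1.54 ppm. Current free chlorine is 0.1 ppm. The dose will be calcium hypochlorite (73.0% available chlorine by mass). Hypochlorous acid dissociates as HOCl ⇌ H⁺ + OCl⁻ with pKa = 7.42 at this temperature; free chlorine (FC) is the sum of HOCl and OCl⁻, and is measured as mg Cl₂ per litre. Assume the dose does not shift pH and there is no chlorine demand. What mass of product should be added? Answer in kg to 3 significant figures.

1.83 kg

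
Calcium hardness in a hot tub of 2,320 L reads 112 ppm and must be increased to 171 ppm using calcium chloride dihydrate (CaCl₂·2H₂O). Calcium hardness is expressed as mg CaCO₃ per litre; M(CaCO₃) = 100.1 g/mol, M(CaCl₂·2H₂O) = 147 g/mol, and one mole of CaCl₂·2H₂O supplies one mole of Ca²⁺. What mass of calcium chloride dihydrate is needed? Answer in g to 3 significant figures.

Hardness to add: (171 − 112) = 59 mg/L as CaCO₃ × 2,320 L = 136.9 g as CaCO₃.
Moles of Ca²⁺ (1 mol Ca²⁺ ≡ 1 mol CaCO₃): 136.9 / 100.1 g/mol = 1.367 mol.
Mass of CaCl₂·2H₂O: 1.367 × 147 = 201 g.

201 g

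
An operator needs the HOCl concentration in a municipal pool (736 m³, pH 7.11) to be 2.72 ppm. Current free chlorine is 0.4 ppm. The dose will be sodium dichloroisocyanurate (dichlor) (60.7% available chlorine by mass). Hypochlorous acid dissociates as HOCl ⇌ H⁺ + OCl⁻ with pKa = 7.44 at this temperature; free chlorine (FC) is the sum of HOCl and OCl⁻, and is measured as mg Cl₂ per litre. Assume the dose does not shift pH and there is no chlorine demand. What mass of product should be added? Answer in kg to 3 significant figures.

4.36 kg

Volume: 736 m³ = 736,000 L.
[OCl⁻]/[HOCl] = 10^(pH − pKa) = 10^(7.11 − 7.44) = 0.4677; fraction as HOCl = 1/(1 + 0.4677) = 0.6813.
Free chlorine required for 2.72 ppm HOCl: 2.72 / 0.6813 = 3.992 ppm.
FC to add: 3.992 − 0.4 = 3.592 mg/L as Cl₂.
Cl₂ equivalent: 3.592 mg/L × 736,000 L = 2644 g.
Product at 60.7% available Cl: 2644 / 0.607 = 4356 g.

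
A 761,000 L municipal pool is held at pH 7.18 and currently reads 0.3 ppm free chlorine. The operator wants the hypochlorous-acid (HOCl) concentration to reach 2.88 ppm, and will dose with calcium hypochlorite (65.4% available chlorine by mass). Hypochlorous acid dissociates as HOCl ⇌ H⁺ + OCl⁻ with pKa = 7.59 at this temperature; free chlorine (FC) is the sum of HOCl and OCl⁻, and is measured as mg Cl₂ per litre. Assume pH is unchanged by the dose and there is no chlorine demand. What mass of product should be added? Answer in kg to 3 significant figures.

[OCl⁻]/[HOCl] = 10^(pH − pKa) = 10^(7.18 − 7.59) = 0.389; fraction as HOCl = 1/(1 + 0.389) = 0.7199.
Free chlorine required for 2.88 ppm HOCl: 2.88 / 0.7199 = 4 ppm.
FC to add: 4 − 0.3 = 3.7 mg/L as Cl₂.
Cl₂ equivalent: 3.7 mg/L × 761,000 L = 2816 g.
Product at 65.4% available Cl: 2816 / 0.654 = 4306 g.

4.31 kg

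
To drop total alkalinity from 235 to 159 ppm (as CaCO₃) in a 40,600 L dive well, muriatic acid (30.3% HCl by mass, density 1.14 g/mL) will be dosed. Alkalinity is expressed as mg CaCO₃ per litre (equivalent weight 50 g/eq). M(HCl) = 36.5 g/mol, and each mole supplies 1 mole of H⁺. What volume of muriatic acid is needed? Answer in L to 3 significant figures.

6.52 L

Alkalinity to neutralize: (235 − 159) = 76 mg/L as CaCO₃ × 40,600 L = 3086 g as CaCO₃.
Equivalents of H⁺ required: 3086 ÷ 50 g/eq = 61.71 eq = 61.71 mol HCl.
Mass of HCl: 61.71 × 36.5 = 2252 g.
Mass of 30.3% solution: 2252 / 0.303 = 7434 g.
Volume: 7434 g ÷ 1.14 g/mL = 6521 mL.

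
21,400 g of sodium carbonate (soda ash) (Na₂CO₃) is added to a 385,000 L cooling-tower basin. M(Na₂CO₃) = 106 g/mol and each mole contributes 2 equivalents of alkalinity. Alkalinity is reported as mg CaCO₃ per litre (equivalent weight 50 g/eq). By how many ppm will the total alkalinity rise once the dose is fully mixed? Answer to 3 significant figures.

52.4 ppm

Moles of Na₂CO₃: 21,400 g ÷ 106 g/mol = 201.9 mol → 403.8 eq of alkalinity.
As CaCO₃: 403.8 eq × 50 g/eq = 20,190 g.
Rise: 20,190 g / 385,000 L × 1000 = 52.44 mg/L.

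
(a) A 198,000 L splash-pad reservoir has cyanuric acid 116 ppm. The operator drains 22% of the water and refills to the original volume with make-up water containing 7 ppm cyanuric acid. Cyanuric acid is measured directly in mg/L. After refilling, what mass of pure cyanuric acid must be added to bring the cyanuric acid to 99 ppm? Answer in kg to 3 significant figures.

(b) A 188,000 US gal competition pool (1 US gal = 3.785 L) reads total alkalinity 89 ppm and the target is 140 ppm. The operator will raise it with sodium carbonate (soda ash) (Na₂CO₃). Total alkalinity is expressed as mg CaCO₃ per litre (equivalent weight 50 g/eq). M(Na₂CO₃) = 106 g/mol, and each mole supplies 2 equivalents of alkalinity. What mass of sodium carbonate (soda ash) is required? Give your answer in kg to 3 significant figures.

(a) 1.38 kg; (b) 38.5 kg

(a) After draining 22% and refilling: 116 × 0.78 + 7 × 0.22 = 92.02 ppm.
(a) Deficit to target: 99 − 92.02 = 6.98 mg/L.
(a) Mass: 6.98 mg/L × 198,000 L = 1382 g cyanuric acid.

(b) Volume: 188,000 US gal × 3.785 L/gal = 711,580 L.
(b) Alkalinity to add: (140 − 89) = 51 mg/L as CaCO₃ × 711,580 L = 36,290 g as CaCO₃.
(b) Equivalents: 36,290 g ÷ 50 g/eq = 725.8 eq.
(b) Each mole of Na₂CO₃ supplies 2 eq, so 725.8 / 2 = 362.9 mol.
(b) Mass: 362.9 mol × 106 g/mol = 38,470 g.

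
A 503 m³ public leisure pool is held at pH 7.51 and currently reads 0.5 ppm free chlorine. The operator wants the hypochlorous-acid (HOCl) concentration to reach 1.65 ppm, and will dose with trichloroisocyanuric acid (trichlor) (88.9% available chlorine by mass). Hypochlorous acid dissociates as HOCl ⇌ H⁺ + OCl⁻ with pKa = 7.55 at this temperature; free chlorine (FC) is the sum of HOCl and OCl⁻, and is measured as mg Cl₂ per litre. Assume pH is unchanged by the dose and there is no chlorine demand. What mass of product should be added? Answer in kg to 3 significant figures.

1.50 kg

Volume: 503 m³ = 503,000 L.
[OCl⁻]/[HOCl] = 10^(pH − pKa) = 10^(7.51 − 7.55) = 0.912; fraction as HOCl = 1/(1 + 0.912) = 0.523.
Free chlorine required for 1.65 ppm HOCl: 1.65 / 0.523 = 3.155 ppm.
FC to add: 3.155 − 0.5 = 2.655 mg/L as Cl₂.
Cl₂ equivalent: 2.655 mg/L × 503,000 L = 1335 g.
Product at 88.9% available Cl: 1335 / 0.889 = 1502 g.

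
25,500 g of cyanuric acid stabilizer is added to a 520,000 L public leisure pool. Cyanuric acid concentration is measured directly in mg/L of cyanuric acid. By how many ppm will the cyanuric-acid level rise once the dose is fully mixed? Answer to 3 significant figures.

Rise: 25,500 g / 520,000 L × 1000 = 49.04 mg/L.

49.0 ppm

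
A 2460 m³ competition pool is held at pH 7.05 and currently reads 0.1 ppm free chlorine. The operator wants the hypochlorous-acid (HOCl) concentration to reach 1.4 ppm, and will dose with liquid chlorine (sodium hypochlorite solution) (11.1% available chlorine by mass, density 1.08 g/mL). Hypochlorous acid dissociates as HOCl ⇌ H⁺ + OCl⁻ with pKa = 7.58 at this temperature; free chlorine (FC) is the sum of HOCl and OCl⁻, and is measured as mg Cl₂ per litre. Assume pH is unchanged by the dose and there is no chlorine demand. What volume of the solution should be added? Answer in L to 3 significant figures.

35.2 L

Volume: 2460 m³ = 2,460,000 L.
[OCl⁻]/[HOCl] = 10^(pH − pKa) = 10^(7.05 − 7.58) = 0.2951; fraction as HOCl = 1/(1 + 0.2951) = 0.7721.
Free chlorine required for 1.4 ppm HOCl: 1.4 / 0.7721 = 1.813 ppm.
FC to add: 1.813 − 0.1 = 1.713 mg/L as Cl₂.
Cl₂ equivalent: 1.713 mg/L × 2,460,000 L = 4214 g.
Product at 11.1% available Cl: 4214 / 0.111 = 37,970 g.
Volume: 37,970 g ÷ 1.08 g/mL = 35,160 mL.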